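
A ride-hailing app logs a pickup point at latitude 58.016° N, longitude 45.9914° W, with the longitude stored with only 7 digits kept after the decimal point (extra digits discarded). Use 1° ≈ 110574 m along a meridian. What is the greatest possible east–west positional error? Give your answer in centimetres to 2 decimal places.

Truncating at 7 decimal places can drop up to a full unit in the last place, so the longitude may be off by as much as 1e-07°.
At latitude 58.016° a degree of longitude spans 110574 m × cos 58.016° = 110574 × 0.5297 ≈ 58569.1 m.
East–west error: 1e-07° × 58569.1 m/° ≈ 0.00585691 m.
That is 0.00585691 m = 0.58569 cm.

0.59 centimetres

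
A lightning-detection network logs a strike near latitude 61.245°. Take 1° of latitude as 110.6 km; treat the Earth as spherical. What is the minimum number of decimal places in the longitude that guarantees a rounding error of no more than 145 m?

At 61.245° one degree of longitude covers 110600 × cos 61.245° ≈ 110600 × 0.4811 ≈ 53205.8 m.
Rounding to N decimal places gives at most 0.5 × 10⁻ᴺ degrees of error, i.e. 0.5 × 10⁻ᴺ × 53205.8 m.
Need 0.5 × 53205.8 × 10⁻ᴺ ≤ 145 → 10⁻ᴺ ≤ 5.451e-03, so N ≥ 2.26.
So 3 decimal places suffice (26.6 m); 2 would allow up to 266 m.

3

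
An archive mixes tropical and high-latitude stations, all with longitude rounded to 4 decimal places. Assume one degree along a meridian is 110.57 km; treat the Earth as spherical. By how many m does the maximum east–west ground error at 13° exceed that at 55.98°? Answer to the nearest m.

2 m

Rounding to 4 decimal places leaves the longitude within ±5e-05° of the true value.
Error at 13° = 5e-05° × 110570 × cos 13° ≈ 5.5285 × 0.9744 = 5.3868 m.
Error at 55.98° = 5e-05° × 110570 × cos 55.98° ≈ 5.5285 × 0.5595 = 3.0931 m.
Difference: 5.3868 − 3.0931 = 2.2937 m.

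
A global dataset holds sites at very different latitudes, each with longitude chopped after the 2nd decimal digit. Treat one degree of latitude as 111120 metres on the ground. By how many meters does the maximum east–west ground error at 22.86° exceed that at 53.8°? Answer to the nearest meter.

Truncating at 2 decimal places can drop up to a full unit in the last place, so the longitude may be off by as much as 0.01°.
Error at 22.86° = 0.01° × 111120 × cos 22.86° ≈ 1111.2 × 0.9215 = 1023.9 m.
Error at 53.8° = 0.01° × 111120 × cos 53.8° ≈ 1111.2 × 0.5906 = 656.28 m.
Difference: 1023.9 − 656.28 = 367.64 m.

368 meters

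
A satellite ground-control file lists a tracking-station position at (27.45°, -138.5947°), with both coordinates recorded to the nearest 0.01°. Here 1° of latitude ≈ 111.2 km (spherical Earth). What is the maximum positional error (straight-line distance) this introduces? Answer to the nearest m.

743 m

Rounding to 2 decimal places leaves each coordinate within ±0.005° of the true value.
N–S: 0.005° × 111200 m/° = 556 m.
E–W at 27.45°: 0.005° × 111200 × cos 27.45° = 0.005 × 111200 × 0.8874 ≈ 493.402 m.
Worst case both components are at the extreme and orthogonal: √(556² + 493.402²) ≈ 743.358 m.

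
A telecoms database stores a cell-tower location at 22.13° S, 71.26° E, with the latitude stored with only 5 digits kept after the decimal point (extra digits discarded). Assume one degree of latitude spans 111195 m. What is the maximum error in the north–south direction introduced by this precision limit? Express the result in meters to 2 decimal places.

1.11 meters

Truncating at 5 decimal places can drop up to a full unit in the last place, so the latitude may be off by as much as 1e-05°.
North–south distance: 1e-05° × 111195 m/° = 1.11195 m.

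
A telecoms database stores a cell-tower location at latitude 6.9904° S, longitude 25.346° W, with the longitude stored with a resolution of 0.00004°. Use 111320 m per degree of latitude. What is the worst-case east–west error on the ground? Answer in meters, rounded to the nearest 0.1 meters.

2.2 meters

With a 0.00004° grid the true value lies within half a step, ±0.00004°/2 = ±2e-05°, of the stored one.
At latitude 6.9904° a degree of longitude spans 111320 m × cos 6.9904° = 111320 × 0.9926 ≈ 110493 m.
So at most 2e-05° × 110493 ≈ 2.20985 m east–west.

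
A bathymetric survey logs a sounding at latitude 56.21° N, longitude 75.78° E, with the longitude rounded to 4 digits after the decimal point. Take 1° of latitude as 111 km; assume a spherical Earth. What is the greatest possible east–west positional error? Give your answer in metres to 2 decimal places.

Rounding to 4 decimal places leaves the longitude within ±5e-05° of the true value.
Parallels shrink by cos φ, so at 56.21° a degree of longitude is 111000 × 0.5562 ≈ 61732.7 m.
So at most 5e-05° × 61732.7 ≈ 3.08664 m east–west.

3.09 metres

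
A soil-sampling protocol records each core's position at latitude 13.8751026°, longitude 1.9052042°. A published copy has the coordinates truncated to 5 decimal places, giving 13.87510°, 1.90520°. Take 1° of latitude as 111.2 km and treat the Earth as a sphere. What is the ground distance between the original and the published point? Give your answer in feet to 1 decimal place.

Δlat = 13.8751026 − 13.87510 = +0.0000026°; Δlon = 1.9052042 − 1.90520 = +0.0000042°.
North–south shift: 0.0000026 × 111200 = 0.28912 m.
East–west at this latitude: 0.0000042° × 111200 × cos 13.8751° ≈ 0.0000042 × 107955 = 0.453412 m.
Combined displacement = (0.28912² + 0.453412²)^½ ≈ 0.537748 m.
In feet: 0.537748 m ÷ 0.3048 ≈ 1.7643 ft.

1.8 feet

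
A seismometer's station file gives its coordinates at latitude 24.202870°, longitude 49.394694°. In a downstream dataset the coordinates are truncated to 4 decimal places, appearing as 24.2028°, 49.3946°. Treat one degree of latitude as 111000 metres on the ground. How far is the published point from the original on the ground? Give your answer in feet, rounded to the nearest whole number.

The latitude changed by +0.000070° and the longitude by +0.000094°.
North–south shift: 0.000070 × 111000 = 7.77 m.
E–W at 24.2028°: 0.000094° × 111000 × cos 24.2028° = 0.000094 × 111000 × 0.9121 ≈ 9.51685 m.
Distance: √(7.77² + 9.51685²) ≈ 12.2859 m.
In feet: 12.2859 m ÷ 0.3048 ≈ 40.308 ft.

40 feet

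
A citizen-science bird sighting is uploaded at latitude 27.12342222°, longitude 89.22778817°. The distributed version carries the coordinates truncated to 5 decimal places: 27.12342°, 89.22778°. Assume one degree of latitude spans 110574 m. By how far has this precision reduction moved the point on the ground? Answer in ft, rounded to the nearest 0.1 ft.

The latitude changed by +0.00000222° and the longitude by +0.00000817°.
North–south shift: 0.00000222 × 110574 = 0.245474 m.
East–west at this latitude: 0.00000817° × 110574 × cos 27.1234° ≈ 0.00000817 × 98413.8 = 0.804041 m.
Combined displacement = (0.245474² + 0.804041²)^½ ≈ 0.840678 m.
Converting: 0.840678 m × 3.2808 ft/m ≈ 2.7581 ft.

2.8 ft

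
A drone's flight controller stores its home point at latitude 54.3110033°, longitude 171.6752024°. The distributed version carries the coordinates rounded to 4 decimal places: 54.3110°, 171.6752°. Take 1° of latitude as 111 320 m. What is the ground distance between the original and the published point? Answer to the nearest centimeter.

40 centimeters

The latitude changed by +0.0000033° and the longitude by +0.0000024°.
North–south shift: 0.0000033 × 111320 = 0.367356 m.
East–west at this latitude: 0.0000024° × 111320 × cos 54.311° ≈ 0.0000024 × 64942.5 = 0.155862 m.
Distance: √(0.367356² + 0.155862²) ≈ 0.399053 m.
That is 0.399053 m = 39.905 cm.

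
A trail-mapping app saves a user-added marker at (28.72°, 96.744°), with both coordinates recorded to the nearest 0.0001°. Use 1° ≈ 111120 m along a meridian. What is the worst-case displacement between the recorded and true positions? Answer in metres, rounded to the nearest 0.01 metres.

7.39 metres

Rounding to 4 decimal places leaves each coordinate within ±5e-05° of the true value.
North–south component: 5e-05° × 111120 = 5.556 m.
East–west component at 28.72°: 5e-05° × 111120 × cos 28.72° ≈ 5e-05 × 97449.8 ≈ 4.87249 m.
The two errors are perpendicular, so the maximum displacement is √(5.556² + 4.87249²) ≈ 7.38988 m.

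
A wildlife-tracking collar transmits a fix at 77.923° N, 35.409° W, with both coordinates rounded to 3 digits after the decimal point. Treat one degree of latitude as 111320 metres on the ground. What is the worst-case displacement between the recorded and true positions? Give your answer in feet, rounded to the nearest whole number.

187 feet

Rounding to 3 decimal places leaves each coordinate within ±0.0005° of the true value.
North–south component: 0.0005° × 111320 = 55.66 m.
E–W at 77.923°: 0.0005° × 111320 × cos 77.923° = 0.0005 × 111320 × 0.2092 ≈ 11.6455 m.
Combining orthogonally: (55.66² + 11.6455²)^½ ≈ 56.8652 m.
In feet: 56.8652 m ÷ 0.3048 ≈ 186.57 ft.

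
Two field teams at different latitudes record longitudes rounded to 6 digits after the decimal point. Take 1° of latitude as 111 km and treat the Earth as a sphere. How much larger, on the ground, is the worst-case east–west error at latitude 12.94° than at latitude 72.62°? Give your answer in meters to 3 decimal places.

0.038 meters

Rounding to 6 decimal places leaves the longitude within ±5e-07° of the true value.
Error at 12.94° = 5e-07° × 111000 × cos 12.94° ≈ 0.0555 × 0.9746 = 0.054091 m.
Error at 72.62° = 5e-07° × 111000 × cos 72.62° ≈ 0.0555 × 0.2987 = 0.016578 m.
Difference: 0.054091 − 0.016578 = 0.037512 m.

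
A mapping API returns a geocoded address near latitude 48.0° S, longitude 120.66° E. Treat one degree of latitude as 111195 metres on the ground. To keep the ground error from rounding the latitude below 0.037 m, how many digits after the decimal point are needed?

One degree of latitude covers 111195 m.
N decimal places → at most half a unit in the last place, 0.5 × 10⁻ᴺ° = 111195/2 × 10⁻ᴺ m.
Setting 55597.5 × 10⁻ᴺ ≤ 0.037 gives 10ᴺ ≥ 1.503e+06, i.e. N ≥ 6.18.
So 7 decimal places suffice (0.00556 m); 6 would allow up to 0.0556 m.

7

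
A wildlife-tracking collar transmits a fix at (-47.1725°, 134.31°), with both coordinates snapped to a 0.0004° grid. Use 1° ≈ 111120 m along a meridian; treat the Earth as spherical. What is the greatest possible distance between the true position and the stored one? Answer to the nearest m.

27 m

With a 0.0004° grid the true value lies within half a step, ±0.0004°/2 = ±0.0002°, of the stored one.
N–S: 0.0002° × 111120 m/° = 22.224 m.
Longitude error → 0.0002 × 111120 × cos 47.1725° = 0.0002 × 111120 × 0.6798 ≈ 15.1077 m.
Combining orthogonally: (22.224² + 15.1077²)^½ ≈ 26.8728 m.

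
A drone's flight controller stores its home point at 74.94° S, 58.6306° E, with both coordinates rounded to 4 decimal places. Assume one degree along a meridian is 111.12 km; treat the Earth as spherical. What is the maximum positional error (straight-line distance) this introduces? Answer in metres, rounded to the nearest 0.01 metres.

Rounding to 4 decimal places leaves each coordinate within ±5e-05° of the true value.
Latitude error → 5e-05 × 111120 = 5.556 m along the meridian.
Longitude error → 5e-05 × 111120 × cos 74.94° = 5e-05 × 111120 × 0.2598 ≈ 1.44362 m.
Worst case both components are at the extreme and orthogonal: √(5.556² + 1.44362²) ≈ 5.74049 m.

5.74 metres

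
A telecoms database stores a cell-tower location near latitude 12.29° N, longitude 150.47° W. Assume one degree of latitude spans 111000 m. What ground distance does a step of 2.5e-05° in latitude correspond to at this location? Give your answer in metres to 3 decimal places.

Along a meridian 2.5e-05° is 2.5e-05 × 111000 = 2.775 m.

2.775 metres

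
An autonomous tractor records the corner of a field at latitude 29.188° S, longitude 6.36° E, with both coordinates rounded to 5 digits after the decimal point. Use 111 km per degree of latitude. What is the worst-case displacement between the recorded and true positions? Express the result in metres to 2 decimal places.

0.74 metres

Rounding to 5 decimal places leaves each coordinate within ±5e-06° of the true value.
N–S: 5e-06° × 111000 m/° = 0.555 m.
E–W at 29.188°: 5e-06° × 111000 × cos 29.188° = 5e-06 × 111000 × 0.8730 ≈ 0.484528 m.
Combining orthogonally: (0.555² + 0.484528²)^½ ≈ 0.736745 m.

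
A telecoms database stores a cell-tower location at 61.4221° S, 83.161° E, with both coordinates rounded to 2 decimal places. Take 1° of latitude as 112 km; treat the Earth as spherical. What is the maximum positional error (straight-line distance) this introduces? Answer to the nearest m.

621 m

Rounding to 2 decimal places leaves each coordinate within ±0.005° of the true value.
North–south component: 0.005° × 112000 = 560 m.
E–W at 61.4221°: 0.005° × 112000 × cos 61.4221° = 0.005 × 112000 × 0.4784 ≈ 267.878 m.
Worst case both components are at the extreme and orthogonal: √(560² + 267.878²) ≈ 620.773 m.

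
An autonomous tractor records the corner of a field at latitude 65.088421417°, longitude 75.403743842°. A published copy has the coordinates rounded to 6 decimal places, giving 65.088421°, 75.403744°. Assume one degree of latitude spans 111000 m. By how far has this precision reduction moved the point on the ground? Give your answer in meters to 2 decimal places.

The latitude changed by +0.000000417° and the longitude by -0.000000158°.
North–south shift: 0.000000417 × 111000 = 0.046287 m.
E–W at 65.0884°: -0.000000158° × 111000 × cos 65.0884° = -0.000000158 × 111000 × 0.4212 ≈ -0.00738734 m.
Hypotenuse of the two orthogonal shifts: √(0.046287² + 0.00738734²) = 0.0468728 m.

0.05 meters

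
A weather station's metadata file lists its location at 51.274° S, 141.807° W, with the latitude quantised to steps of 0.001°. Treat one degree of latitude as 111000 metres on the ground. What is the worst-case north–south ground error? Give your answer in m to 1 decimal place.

55.5 m

With a 0.001° grid the true value lies within half a step, ±0.001°/2 = ±0.0005°, of the stored one.
Along the meridian that is 0.0005° × 111000 m/° = 55.5 m.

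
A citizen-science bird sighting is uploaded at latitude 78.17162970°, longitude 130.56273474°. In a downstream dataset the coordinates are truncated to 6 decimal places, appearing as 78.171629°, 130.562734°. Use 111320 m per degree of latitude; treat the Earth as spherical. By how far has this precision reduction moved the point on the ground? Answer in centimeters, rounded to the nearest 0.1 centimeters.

Δlat = 78.17162970 − 78.171629 = +0.00000070°; Δlon = 130.56273474 − 130.562734 = +0.00000074°.
North–south shift: 0.00000070 × 111320 = 0.077924 m.
E–W at 78.1716°: 0.00000074° × 111320 × cos 78.1716° = 0.00000074 × 111320 × 0.2050 ≈ 0.0168857 m.
Combined displacement = (0.077924² + 0.0168857²)^½ ≈ 0.0797325 m.
That is 0.0797325 m = 7.9733 cm.

8.0 centimeters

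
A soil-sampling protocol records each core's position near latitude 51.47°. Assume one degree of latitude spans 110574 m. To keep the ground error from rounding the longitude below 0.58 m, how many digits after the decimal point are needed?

At 51.47° one degree of longitude covers 110574 × cos 51.47° ≈ 110574 × 0.6229 ≈ 68879.2 m.
Rounding to N decimal places gives at most 0.5 × 10⁻ᴺ degrees of error, i.e. 0.5 × 10⁻ᴺ × 68879.2 m.
Need 0.5 × 68879.2 × 10⁻ᴺ ≤ 0.58 → 10⁻ᴺ ≤ 1.684e-05, so N ≥ 4.77.
So 5 decimal places suffice (0.344 m); 4 would allow up to 3.44 m.

5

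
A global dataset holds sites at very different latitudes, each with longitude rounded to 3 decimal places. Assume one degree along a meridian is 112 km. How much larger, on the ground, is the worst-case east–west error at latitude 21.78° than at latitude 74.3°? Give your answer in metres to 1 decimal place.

Rounding to 3 decimal places leaves the longitude within ±0.0005° of the true value.
Error at 21.78° = 0.0005° × 112000 × cos 21.78° ≈ 56 × 0.9286 = 52.002 m.
Error at 74.3° = 0.0005° × 112000 × cos 74.3° ≈ 56 × 0.2706 = 15.154 m.
Difference: 52.002 − 15.154 = 36.849 m.

36.8 metres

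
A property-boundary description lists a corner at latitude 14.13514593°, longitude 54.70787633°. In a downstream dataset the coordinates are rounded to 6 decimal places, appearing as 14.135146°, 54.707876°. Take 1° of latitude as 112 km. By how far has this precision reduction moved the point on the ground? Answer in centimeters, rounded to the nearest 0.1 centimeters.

Δlat = 14.13514593 − 14.135146 = -0.00000007°; Δlon = 54.70787633 − 54.707876 = +0.00000033°.
N–S: -0.00000007° × 112000 m/° = -0.00784 m.
E–W at 14.1351°: 0.00000033° × 112000 × cos 14.1351° = 0.00000033 × 112000 × 0.9697 ≈ 0.0358409 m.
Combined displacement = (0.00784² + 0.0358409²)^½ ≈ 0.0366884 m.
That is 0.0366884 m = 3.6688 cm.

3.7 centimeters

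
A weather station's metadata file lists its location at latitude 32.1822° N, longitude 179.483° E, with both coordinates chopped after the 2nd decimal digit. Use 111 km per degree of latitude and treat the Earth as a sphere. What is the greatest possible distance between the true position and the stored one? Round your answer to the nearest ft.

4771 ft

Truncating at 2 decimal places can drop up to a full unit in the last place, so each coordinate may be off by as much as 0.01°.
North–south component: 0.01° × 111000 = 1110 m.
E–W at 32.1822°: 0.01° × 111000 × cos 32.1822° = 0.01 × 111000 × 0.8464 ≈ 939.458 m.
Combining orthogonally: (1110² + 939.458²)^½ ≈ 1454.19 m.
In feet: 1454.19 m ÷ 0.3048 ≈ 4771 ft.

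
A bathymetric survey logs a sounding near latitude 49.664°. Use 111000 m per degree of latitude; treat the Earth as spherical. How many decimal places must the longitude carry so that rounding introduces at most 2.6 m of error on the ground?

5

At 49.664° one degree of longitude covers 111000 × cos 49.664° ≈ 111000 × 0.6473 ≈ 71846.8 m.
N decimal places → at most half a unit in the last place, 0.5 × 10⁻ᴺ° = 71846.8/2 × 10⁻ᴺ m.
Setting 35923.4 × 10⁻ᴺ ≤ 2.6 gives 10ᴺ ≥ 1.382e+04, i.e. N ≥ 4.14.
At 4 places the error can reach 3.59 m, but 5 places keeps it to 0.359 m.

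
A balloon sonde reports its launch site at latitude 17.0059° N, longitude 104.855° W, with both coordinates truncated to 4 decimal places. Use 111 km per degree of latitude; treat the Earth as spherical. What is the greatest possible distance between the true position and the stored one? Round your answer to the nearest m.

Truncating at 4 decimal places can drop up to a full unit in the last place, so each coordinate may be off by as much as 0.0001°.
N–S: 0.0001° × 111000 m/° = 11.1 m.
East–west component at 17.0059°: 0.0001° × 111000 × cos 17.0059° ≈ 0.0001 × 106146 ≈ 10.6146 m.
The two errors are perpendicular, so the maximum displacement is √(11.1² + 10.6146²) ≈ 15.3584 m.

15 m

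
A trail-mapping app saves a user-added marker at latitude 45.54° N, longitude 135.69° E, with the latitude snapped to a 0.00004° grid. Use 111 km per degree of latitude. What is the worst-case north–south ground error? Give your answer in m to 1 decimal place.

With a 0.00004° grid the true value lies within half a step, ±0.00004°/2 = ±2e-05°, of the stored one.
So the N–S error is at most 2e-05 × 111000 = 2.22 m.

2.2 m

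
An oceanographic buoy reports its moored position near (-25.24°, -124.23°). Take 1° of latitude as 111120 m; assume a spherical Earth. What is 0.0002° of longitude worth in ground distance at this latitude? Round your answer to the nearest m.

0.0002° of longitude at 25.24° is 0.0002 × 111120 × cos 25.24° ≈ 0.0002 × 100511 = 20.1023 m.

20 m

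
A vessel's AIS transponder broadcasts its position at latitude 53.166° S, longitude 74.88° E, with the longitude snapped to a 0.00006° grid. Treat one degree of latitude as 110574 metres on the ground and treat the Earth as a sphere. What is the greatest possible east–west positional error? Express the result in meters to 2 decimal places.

1.99 meters

With a 0.00006° grid the true value lies within half a step, ±0.00006°/2 = ±3e-05°, of the stored one.
Parallels shrink by cos φ, so at 53.166° a degree of longitude is 110574 × 0.5995 ≈ 66289 m.
Maximum E–W displacement: 3e-05 × 66289 = 1.98867 m.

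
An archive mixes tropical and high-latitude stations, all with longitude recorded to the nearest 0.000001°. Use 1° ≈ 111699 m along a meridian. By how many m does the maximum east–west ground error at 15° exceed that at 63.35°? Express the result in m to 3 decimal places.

Rounding to 6 decimal places leaves the longitude within ±5e-07° of the true value.
Error at 15° = 5e-07° × 111699 × cos 15° ≈ 0.055849 × 0.9659 = 0.053946 m.
Error at 63.35° = 5e-07° × 111699 × cos 63.35° ≈ 0.055849 × 0.4485 = 0.025051 m.
So the lower-latitude error exceeds the higher by 0.053946 − 0.025051 = 0.028896 m.

0.029 m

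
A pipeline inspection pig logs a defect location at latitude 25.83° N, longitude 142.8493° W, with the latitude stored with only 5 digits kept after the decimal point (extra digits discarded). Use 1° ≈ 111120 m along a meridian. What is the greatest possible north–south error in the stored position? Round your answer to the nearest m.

1 m

Truncating at 5 decimal places can drop up to a full unit in the last place, so the latitude may be off by as much as 1e-05°.
North–south distance: 1e-05° × 111120 m/° = 1.1112 m.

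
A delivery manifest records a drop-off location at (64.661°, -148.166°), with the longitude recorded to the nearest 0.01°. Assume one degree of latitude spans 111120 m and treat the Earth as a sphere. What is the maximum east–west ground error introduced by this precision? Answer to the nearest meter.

Rounding to 2 decimal places leaves the longitude within ±0.005° of the true value.
One degree of longitude at 64.661° is 111120 × cos 64.661° ≈ 111120 × 0.4280 = 47556.4 m.
East–west error: 0.005° × 47556.4 m/° ≈ 237.782 m.

238 meters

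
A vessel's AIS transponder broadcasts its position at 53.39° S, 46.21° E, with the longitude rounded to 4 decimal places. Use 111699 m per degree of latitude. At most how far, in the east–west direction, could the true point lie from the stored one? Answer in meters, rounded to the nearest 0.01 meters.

3.33 meters

Rounding to 4 decimal places leaves the longitude within ±5e-05° of the true value.
One degree of longitude at 53.39° is 111699 × cos 53.39° ≈ 111699 × 0.5964 = 66613.4 m.
So at most 5e-05° × 66613.4 ≈ 3.33067 m east–west.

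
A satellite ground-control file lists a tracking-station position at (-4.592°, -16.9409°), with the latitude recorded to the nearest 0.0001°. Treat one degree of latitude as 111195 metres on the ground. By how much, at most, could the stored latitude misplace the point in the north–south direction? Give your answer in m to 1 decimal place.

5.6 m

Rounding to 4 decimal places leaves the latitude within ±5e-05° of the true value.
So the N–S error is at most 5e-05 × 111195 = 5.55975 m.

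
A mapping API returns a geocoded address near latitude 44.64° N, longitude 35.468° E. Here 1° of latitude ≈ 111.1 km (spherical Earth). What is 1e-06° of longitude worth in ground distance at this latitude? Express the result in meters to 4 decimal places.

0.0791 meters

1e-06° of longitude at 44.64° is 1e-06 × 111100 × cos 44.64° ≈ 1e-06 × 79051.6 = 0.0790516 m.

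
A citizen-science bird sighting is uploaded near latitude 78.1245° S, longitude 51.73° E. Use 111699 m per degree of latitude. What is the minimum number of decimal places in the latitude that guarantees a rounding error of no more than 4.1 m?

One degree of latitude covers 111699 m.
With N decimal places the half-ulp bound is 0.5·10⁻ᴺ°, or 0.5·10⁻ᴺ × 111699 m on the ground.
Need 0.5 × 111699 × 10⁻ᴺ ≤ 4.1 → 10⁻ᴺ ≤ 7.341e-05, so N ≥ 4.13.
So 5 decimal places suffice (0.558 m); 4 would allow up to 5.58 m.

5 decimal places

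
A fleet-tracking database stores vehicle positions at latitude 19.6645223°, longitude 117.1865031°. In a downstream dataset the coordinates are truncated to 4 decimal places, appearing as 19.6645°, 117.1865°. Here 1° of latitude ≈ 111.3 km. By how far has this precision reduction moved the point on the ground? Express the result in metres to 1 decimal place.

2.5 metres

The latitude changed by +0.0000223° and the longitude by +0.0000031°.
N–S: 0.0000223° × 111300 m/° = 2.48199 m.
E–W at 19.6645°: 0.0000031° × 111300 × cos 19.6645° = 0.0000031 × 111300 × 0.9417 ≈ 0.324908 m.
Combined displacement = (2.48199² + 0.324908²)^½ ≈ 2.50317 m.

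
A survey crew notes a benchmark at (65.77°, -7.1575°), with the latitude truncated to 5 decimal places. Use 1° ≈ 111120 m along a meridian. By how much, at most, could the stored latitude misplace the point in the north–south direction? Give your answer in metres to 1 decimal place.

Truncating at 5 decimal places can drop up to a full unit in the last place, so the latitude may be off by as much as 1e-05°.
So the N–S error is at most 1e-05 × 111120 = 1.1112 m.

1.1 metres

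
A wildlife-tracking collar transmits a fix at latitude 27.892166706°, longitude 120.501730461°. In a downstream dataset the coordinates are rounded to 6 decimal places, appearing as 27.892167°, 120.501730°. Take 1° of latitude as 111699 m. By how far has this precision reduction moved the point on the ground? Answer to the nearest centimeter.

6 centimeters

The latitude changed by -0.000000294° and the longitude by +0.000000461°.
North–south shift: -0.000000294 × 111699 = -0.0328395 m.
East–west at this latitude: 0.000000461° × 111699 × cos 27.8922° ≈ 0.000000461 × 98722.9 = 0.0455112 m.
Combined displacement = (0.0328395² + 0.0455112²)^½ ≈ 0.0561222 m.
That is 0.0561222 m = 5.6122 cm.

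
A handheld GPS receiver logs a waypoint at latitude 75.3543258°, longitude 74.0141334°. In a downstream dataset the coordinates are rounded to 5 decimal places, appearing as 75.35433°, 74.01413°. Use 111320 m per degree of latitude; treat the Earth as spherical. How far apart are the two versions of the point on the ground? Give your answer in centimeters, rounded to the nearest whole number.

48 centimeters

The latitude changed by -0.0000042° and the longitude by +0.0000034°.
N–S: -0.0000042° × 111320 m/° = -0.467544 m.
East–west at this latitude: 0.0000034° × 111320 × cos 75.3543° ≈ 0.0000034 × 28146.2 = 0.0956971 m.
Distance: √(0.467544² + 0.0956971²) ≈ 0.477237 m.
That is 0.477237 m = 47.724 cm.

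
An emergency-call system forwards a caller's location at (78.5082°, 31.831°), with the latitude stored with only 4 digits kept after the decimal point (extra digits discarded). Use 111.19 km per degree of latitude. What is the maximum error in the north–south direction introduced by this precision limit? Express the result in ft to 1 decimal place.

Truncating at 4 decimal places can drop up to a full unit in the last place, so the latitude may be off by as much as 0.0001°.
Along the meridian that is 0.0001° × 111190 m/° = 11.119 m.
In feet: 11.119 m ÷ 0.3048 ≈ 36.48 ft.

36.5 ft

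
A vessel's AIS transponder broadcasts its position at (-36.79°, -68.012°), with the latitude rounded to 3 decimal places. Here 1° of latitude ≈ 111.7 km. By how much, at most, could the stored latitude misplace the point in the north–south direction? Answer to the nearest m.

56 m

Rounding to 3 decimal places leaves the latitude within ±0.0005° of the true value.
So the N–S error is at most 0.0005 × 111700 = 55.85 m.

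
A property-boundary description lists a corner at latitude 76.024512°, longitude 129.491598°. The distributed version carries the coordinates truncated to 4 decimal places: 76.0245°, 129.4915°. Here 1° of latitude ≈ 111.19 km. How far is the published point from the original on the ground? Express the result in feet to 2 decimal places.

The latitude changed by +0.000012° and the longitude by +0.000098°.
North–south shift: 0.000012 × 111190 = 1.33428 m.
East–west at this latitude: 0.000098° × 111190 × cos 76.0245° ≈ 0.000098 × 26853.2 = 2.63161 m.
Hypotenuse of the two orthogonal shifts: √(1.33428² + 2.63161²) = 2.95054 m.
In feet: 2.95054 m ÷ 0.3048 ≈ 9.6802 ft.

9.68 feet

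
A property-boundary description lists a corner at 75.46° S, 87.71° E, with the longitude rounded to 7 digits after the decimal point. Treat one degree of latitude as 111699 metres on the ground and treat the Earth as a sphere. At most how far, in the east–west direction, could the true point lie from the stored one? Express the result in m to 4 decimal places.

0.0014 m

Rounding to 7 decimal places leaves the longitude within ±5e-08° of the true value.
Parallels shrink by cos φ, so at 75.46° a degree of longitude is 111699 × 0.2511 ≈ 28042.7 m.
So at most 5e-08° × 28042.7 ≈ 0.00140213 m east–west.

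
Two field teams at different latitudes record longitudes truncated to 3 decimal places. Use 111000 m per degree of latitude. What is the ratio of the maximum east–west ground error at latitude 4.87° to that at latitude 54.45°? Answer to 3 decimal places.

Truncating at 3 decimal places can drop up to a full unit in the last place, so the longitude may be off by as much as 0.001°.
At 4.87°: 0.001° × 111000 × cos 4.87° = 0.001 × 111000 × 0.9964 ≈ 110.6 m.
Error at 54.45° = 0.001° × 111000 × cos 54.45° ≈ 111 × 0.5814 = 64.537 m.
Ratio: 110.6 / 64.537 = cos 4.87° / cos 54.45° ≈ 1.7137.

1.714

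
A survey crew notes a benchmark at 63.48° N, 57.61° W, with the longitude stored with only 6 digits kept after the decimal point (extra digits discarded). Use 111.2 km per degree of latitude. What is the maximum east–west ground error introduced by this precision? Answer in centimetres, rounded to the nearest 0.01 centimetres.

4.97 centimetres

Truncating at 6 decimal places can drop up to a full unit in the last place, so the longitude may be off by as much as 1e-06°.
At latitude 63.48° a degree of longitude spans 111200 m × cos 63.48° = 111200 × 0.4465 ≈ 49651.9 m.
Maximum E–W displacement: 1e-06 × 49651.9 = 0.0496519 m.
That is 0.0496519 m = 4.9652 cm.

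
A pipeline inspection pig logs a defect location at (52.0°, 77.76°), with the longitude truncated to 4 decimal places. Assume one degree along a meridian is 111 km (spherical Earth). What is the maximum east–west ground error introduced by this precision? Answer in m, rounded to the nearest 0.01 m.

6.83 m

Truncating at 4 decimal places can drop up to a full unit in the last place, so the longitude may be off by as much as 0.0001°.
One degree of longitude at 52° is 111000 × cos 52° ≈ 111000 × 0.6157 = 68338.4 m.
Maximum E–W displacement: 0.0001 × 68338.4 = 6.83384 m.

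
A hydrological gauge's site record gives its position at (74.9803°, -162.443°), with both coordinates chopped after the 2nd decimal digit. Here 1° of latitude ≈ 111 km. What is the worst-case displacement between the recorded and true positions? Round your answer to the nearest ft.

3762 ft

Truncating at 2 decimal places can drop up to a full unit in the last place, so each coordinate may be off by as much as 0.01°.
North–south component: 0.01° × 111000 = 1110 m.
Longitude error → 0.01 × 111000 × cos 74.9803° = 0.01 × 111000 × 0.2592 ≈ 287.658 m.
The two errors are perpendicular, so the maximum displacement is √(1110² + 287.658²) ≈ 1146.67 m.
Converting: 1146.67 m × 3.2808 ft/m ≈ 3762 ft.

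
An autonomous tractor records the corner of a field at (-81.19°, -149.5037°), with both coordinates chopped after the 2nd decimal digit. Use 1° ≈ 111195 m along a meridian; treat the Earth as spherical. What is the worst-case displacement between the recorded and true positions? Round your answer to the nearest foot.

3691 feet

Truncating at 2 decimal places can drop up to a full unit in the last place, so each coordinate may be off by as much as 0.01°.
Latitude error → 0.01 × 111195 = 1111.95 m along the meridian.
East–west component at 81.19°: 0.01° × 111195 × cos 81.19° ≈ 0.01 × 17030.4 ≈ 170.304 m.
Combining orthogonally: (1111.95² + 170.304²)^½ ≈ 1124.92 m.
Converting: 1124.92 m × 3.2808 ft/m ≈ 3690.7 ft.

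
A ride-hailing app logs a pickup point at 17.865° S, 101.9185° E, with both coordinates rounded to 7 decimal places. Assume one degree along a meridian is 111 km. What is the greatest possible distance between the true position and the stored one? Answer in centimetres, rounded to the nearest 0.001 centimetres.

Rounding to 7 decimal places leaves each coordinate within ±5e-08° of the true value.
North–south component: 5e-08° × 111000 = 0.00555 m.
East–west component at 17.865°: 5e-08° × 111000 × cos 17.865° ≈ 5e-08 × 105648 ≈ 0.00528239 m.
Combining orthogonally: (0.00555² + 0.00528239²)^½ ≈ 0.00766199 m.
That is 0.00766199 m = 0.7662 cm.

0.766 centimetres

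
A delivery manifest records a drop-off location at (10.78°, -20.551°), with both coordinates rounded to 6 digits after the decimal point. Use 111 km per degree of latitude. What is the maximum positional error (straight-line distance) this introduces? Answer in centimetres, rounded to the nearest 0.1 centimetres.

7.8 centimetres

Rounding to 6 decimal places leaves each coordinate within ±5e-07° of the true value.
Latitude error → 5e-07 × 111000 = 0.0555 m along the meridian.
East–west component at 10.78°: 5e-07° × 111000 × cos 10.78° ≈ 5e-07 × 109041 ≈ 0.0545206 m.
The two errors are perpendicular, so the maximum displacement is √(0.0555² + 0.0545206²) ≈ 0.0777994 m.
That is 0.0777994 m = 7.7799 cm.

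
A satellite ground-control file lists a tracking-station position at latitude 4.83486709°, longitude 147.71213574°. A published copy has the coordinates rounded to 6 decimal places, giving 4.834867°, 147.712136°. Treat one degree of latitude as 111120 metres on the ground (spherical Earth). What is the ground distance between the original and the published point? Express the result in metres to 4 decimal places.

The latitude changed by +0.00000009° and the longitude by -0.00000026°.
North–south shift: 0.00000009 × 111120 = 0.0100008 m.
East–west at this latitude: -0.00000026° × 111120 × cos 4.83487° ≈ -0.00000026 × 110725 = -0.0287884 m.
Hypotenuse of the two orthogonal shifts: √(0.0100008² + 0.0287884²) = 0.030476 m.

0.0305 metres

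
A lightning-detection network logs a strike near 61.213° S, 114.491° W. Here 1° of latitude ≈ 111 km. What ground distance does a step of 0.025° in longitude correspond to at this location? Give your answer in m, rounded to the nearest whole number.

0.025° of longitude at 61.213° is 0.025 × 111000 × cos 61.213° ≈ 0.025 × 53452.6 = 1336.31 m.

1336 m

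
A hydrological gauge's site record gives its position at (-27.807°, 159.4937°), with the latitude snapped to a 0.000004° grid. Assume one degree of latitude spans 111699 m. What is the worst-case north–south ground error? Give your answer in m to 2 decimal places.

With a 0.000004° grid the true value lies within half a step, ±0.000004°/2 = ±2e-06°, of the stored one.
North–south distance: 2e-06° × 111699 m/° = 0.223398 m.

0.22 m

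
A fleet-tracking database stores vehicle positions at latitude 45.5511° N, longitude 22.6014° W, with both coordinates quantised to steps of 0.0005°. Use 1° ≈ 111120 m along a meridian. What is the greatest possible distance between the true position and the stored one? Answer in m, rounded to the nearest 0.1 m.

With a 0.0005° grid the true value lies within half a step, ±0.0005°/2 = ±0.00025°, of the stored one.
North–south component: 0.00025° × 111120 = 27.78 m.
East–west component at 45.5511°: 0.00025° × 111120 × cos 45.5511° ≈ 0.00025 × 77814.3 ≈ 19.4536 m.
The two errors are perpendicular, so the maximum displacement is √(27.78² + 19.4536²) ≈ 33.9142 m.

33.9 m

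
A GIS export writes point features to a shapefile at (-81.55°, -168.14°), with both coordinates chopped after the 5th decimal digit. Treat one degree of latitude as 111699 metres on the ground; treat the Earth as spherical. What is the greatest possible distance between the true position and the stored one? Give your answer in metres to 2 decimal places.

1.13 metres

Truncating at 5 decimal places can drop up to a full unit in the last place, so each coordinate may be off by as much as 1e-05°.
Latitude error → 1e-05 × 111699 = 1.11699 m along the meridian.
East–west component at 81.55°: 1e-05° × 111699 × cos 81.55° ≈ 1e-05 × 16413.8 ≈ 0.164138 m.
The two errors are perpendicular, so the maximum displacement is √(1.11699² + 0.164138²) ≈ 1.12899 m.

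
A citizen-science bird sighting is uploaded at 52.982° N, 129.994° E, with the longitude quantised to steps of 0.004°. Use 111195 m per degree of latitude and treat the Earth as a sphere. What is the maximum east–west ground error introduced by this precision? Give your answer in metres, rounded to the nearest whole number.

134 metres

With a 0.004° grid the true value lies within half a step, ±0.004°/2 = ±0.002°, of the stored one.
One degree of longitude at 52.982° is 111195 × cos 52.982° ≈ 111195 × 0.6021 = 66946.7 m.
East–west error: 0.002° × 66946.7 m/° ≈ 133.893 m.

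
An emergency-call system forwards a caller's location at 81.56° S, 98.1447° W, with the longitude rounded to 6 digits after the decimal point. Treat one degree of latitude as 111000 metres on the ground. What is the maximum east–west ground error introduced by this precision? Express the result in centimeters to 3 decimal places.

Rounding to 6 decimal places leaves the longitude within ±5e-07° of the true value.
At latitude 81.56° a degree of longitude spans 111000 m × cos 81.56° = 111000 × 0.1468 ≈ 16291.9 m.
Maximum E–W displacement: 5e-07 × 16291.9 = 0.00814594 m.
That is 0.00814594 m = 0.81459 cm.

0.815 centimeters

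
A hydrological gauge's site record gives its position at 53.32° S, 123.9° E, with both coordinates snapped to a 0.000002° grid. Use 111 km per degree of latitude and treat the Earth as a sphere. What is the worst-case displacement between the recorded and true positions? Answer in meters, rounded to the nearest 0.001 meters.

0.129 meters

With a 0.000002° grid the true value lies within half a step, ±0.000002°/2 = ±1e-06°, of the stored one.
North–south component: 1e-06° × 111000 = 0.111 m.
E–W at 53.32°: 1e-06° × 111000 × cos 53.32° = 1e-06 × 111000 × 0.5973 ≈ 0.0663053 m.
Combining orthogonally: (0.111² + 0.0663053²)^½ ≈ 0.129296 m.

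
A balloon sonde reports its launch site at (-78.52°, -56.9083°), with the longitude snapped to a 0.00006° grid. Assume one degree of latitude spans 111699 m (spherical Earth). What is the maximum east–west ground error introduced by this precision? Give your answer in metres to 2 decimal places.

0.67 metres

With a 0.00006° grid the true value lies within half a step, ±0.00006°/2 = ±3e-05°, of the stored one.
Parallels shrink by cos φ, so at 78.52° a degree of longitude is 111699 × 0.1990 ≈ 22231 m.
So at most 3e-05° × 22231 ≈ 0.66693 m east–west.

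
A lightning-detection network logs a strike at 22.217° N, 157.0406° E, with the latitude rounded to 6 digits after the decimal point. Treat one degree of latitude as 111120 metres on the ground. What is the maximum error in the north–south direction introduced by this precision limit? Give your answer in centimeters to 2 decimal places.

Rounding to 6 decimal places leaves the latitude within ±5e-07° of the true value.
So the N–S error is at most 5e-07 × 111120 = 0.05556 m.
That is 0.05556 m = 5.556 cm.

5.56 centimeters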